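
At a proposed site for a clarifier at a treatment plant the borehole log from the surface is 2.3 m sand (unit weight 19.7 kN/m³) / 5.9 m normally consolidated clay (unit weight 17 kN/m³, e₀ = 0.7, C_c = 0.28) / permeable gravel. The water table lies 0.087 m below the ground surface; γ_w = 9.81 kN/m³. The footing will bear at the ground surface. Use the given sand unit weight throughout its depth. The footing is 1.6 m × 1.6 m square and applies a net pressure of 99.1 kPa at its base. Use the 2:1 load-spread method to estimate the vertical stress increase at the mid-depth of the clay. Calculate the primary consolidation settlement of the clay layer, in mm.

S_c ≈ 48.1 mm

Mid-depth of clay below the ground surface: z = 2.3 + 5.9/2 = 5.25 m.
Total vertical stress at mid-clay: σ_v = 19.7×2.3 + 17×2.95 = 95.46 kPa.
Pore pressure: u = 9.81×(5.25 − 0.087) = 50.649 kPa.
Initial effective stress: σ'_0 = σ_v − u = 95.46 − 50.649 = 44.811 kPa.
Stress increase at mid-clay by the 2:1 spreading method:
Δσ = qBL/((B+z)(L+z)) = 99.1×1.6×1.6/((1.6+5.25)(1.6+5.25)) = 5.4067 kPa
Final effective stress: σ'_f = σ'_0 + Δσ = 44.811 + 5.4067 = 50.218 kPa.
Normally consolidated clay, so the full stress increment lies on the virgin compression line:
S_c = C_c·H/(1+e₀)·log₁₀(σ'_f/σ'_0) = 0.28×5.9/(1+0.7)×log₁₀(50.218/44.811)
    = 0.97176 × 0.049475 = 0.04808 m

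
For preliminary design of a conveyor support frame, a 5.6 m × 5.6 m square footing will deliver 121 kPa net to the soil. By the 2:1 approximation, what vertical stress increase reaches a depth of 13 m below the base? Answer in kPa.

Δσ_z ≈ 11 kPa

By the 2:1 method the load spreads at 1 horizontal : 2 vertical, so at depth z the loaded area has grown by z in each plan dimension:
Δσ = qBL/((B+z)(L+z)) = 121×5.6×5.6/((5.6+13)(5.6+13)) = 10.968 kPa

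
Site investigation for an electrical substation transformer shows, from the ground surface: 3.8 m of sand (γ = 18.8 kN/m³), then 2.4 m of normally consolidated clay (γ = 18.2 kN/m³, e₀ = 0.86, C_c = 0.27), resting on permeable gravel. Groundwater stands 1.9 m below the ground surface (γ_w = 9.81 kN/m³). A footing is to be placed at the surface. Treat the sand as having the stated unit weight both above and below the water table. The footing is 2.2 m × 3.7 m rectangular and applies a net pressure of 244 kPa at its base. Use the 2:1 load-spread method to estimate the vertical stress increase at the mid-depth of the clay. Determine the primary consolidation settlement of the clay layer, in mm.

Mid-depth of clay below the ground surface: z = 3.8 + 2.4/2 = 5 m.
Total vertical stress at mid-clay: σ_v = 18.8×3.8 + 18.2×1.2 = 93.28 kPa.
Pore pressure: u = 9.81×(5 − 1.9) = 30.411 kPa.
Initial effective stress: σ'_0 = σ_v − u = 93.28 − 30.411 = 62.869 kPa.
Stress increase at mid-clay by the 2:1 spreading method:
Δσ = qBL/((B+z)(L+z)) = 244×2.2×3.7/((2.2+5)(3.7+5)) = 31.708 kPa
Final effective stress: σ'_f = σ'_0 + Δσ = 62.869 + 31.708 = 94.577 kPa.
Normally consolidated clay, so the full stress increment lies on the virgin compression line:
S_c = C_c·H/(1+e₀)·log₁₀(σ'_f/σ'_0) = 0.27×2.4/(1+0.86)×log₁₀(94.577/62.869)
    = 0.34839 × 0.17735 = 0.06179 m

S_c ≈ 61.8 mm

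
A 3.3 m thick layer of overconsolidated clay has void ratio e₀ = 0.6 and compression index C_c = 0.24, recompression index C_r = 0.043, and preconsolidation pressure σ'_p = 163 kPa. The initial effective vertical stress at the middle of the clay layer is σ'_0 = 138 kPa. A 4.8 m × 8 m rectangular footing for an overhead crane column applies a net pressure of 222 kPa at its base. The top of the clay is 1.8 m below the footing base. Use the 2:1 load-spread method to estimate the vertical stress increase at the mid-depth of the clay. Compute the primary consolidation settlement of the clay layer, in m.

S_c ≈ 0.0788 m

Mid-depth of clay below the footing base: z = 1.8 + 3.3/2 = 3.45 m.
Stress increase at mid-clay by the 2:1 spreading method:
Δσ = qBL/((B+z)(L+z)) = 222×4.8×8/((4.8+3.45)(8+3.45)) = 90.245 kPa
Final effective stress: σ'_f = 138 + 90.245 = 228.25 kPa.
σ'_f = 228.25 > σ'_p = 163 kPa, so the stress path crosses the preconsolidation pressure — recompression up to σ'_p, then virgin compression beyond:
S_c = H/(1+e₀)·[C_r·log₁₀(σ'_p/σ'_0) + C_c·log₁₀(σ'_f/σ'_p)]
    = 3.3/1.6 × [0.043×log₁₀(163/138) + 0.24×log₁₀(228.25/163)]
    = 2.0625 × [0.0031093 + 0.035094] = 0.07879 m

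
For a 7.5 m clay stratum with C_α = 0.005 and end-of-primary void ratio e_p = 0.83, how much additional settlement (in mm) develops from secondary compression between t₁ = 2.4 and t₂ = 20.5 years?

Secondary compression: S_s = C_α·H/(1+e_p)·log₁₀(t₂/t₁)
S_s = 0.005×7.5/(1+0.83)×log₁₀(20.5/2.4)
    = 0.02049 × 0.9315 = 0.01909 m

S_s ≈ 19.1 mm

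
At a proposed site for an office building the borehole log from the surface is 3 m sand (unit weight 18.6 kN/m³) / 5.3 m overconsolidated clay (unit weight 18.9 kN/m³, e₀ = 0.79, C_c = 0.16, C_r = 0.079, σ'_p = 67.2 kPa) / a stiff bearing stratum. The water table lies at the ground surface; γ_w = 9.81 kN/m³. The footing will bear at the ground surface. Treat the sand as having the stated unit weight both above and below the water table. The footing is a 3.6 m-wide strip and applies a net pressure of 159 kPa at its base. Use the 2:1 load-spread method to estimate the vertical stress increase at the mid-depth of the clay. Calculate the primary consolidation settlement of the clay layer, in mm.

S_c ≈ 135 mm

Mid-depth of clay below the ground surface: z = 3 + 5.3/2 = 5.65 m.
Total vertical stress at mid-clay: σ_v = 18.6×3 + 18.9×2.65 = 105.88 kPa.
Pore pressure: u = 9.81×(5.65 − 0) = 55.427 kPa.
Initial effective stress: σ'_0 = σ_v − u = 105.88 − 55.427 = 50.453 kPa.
Stress increase at mid-clay by the 2:1 spreading method:
Δσ = qB/(B+z) = 159×3.6/(3.6+5.65) = 61.881 kPa
Final effective stress: σ'_f = 50.453 + 61.881 = 112.33 kPa.
σ'_f = 112.33 > σ'_p = 67.2 kPa, so the stress path crosses the preconsolidation pressure — recompression up to σ'_p, then virgin compression beyond:
S_c = H/(1+e₀)·[C_r·log₁₀(σ'_p/σ'_0) + C_c·log₁₀(σ'_f/σ'_p)]
    = 5.3/1.79 × [0.079×log₁₀(67.2/50.453) + 0.16×log₁₀(112.33/67.2)]
    = 2.9609 × [0.0098341 + 0.0357] = 0.1348 m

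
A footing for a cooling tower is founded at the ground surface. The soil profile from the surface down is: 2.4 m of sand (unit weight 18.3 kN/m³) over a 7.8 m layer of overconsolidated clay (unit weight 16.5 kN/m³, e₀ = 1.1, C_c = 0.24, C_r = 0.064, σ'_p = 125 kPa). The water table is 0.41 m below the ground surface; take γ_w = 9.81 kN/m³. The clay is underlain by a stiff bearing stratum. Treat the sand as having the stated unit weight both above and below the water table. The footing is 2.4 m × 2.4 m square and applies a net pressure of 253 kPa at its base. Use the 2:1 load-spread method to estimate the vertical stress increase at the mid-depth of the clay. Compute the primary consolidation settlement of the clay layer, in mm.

S_c ≈ 33.4 mm

Mid-depth of clay below the ground surface: z = 2.4 + 7.8/2 = 6.3 m.
Total vertical stress at mid-clay: σ_v = 18.3×2.4 + 16.5×3.9 = 108.27 kPa.
Pore pressure: u = 9.81×(6.3 − 0.41) = 57.781 kPa.
Initial effective stress: σ'_0 = σ_v − u = 108.27 − 57.781 = 50.489 kPa.
Stress increase at mid-clay by the 2:1 spreading method:
Δσ = qBL/((B+z)(L+z)) = 253×2.4×2.4/((2.4+6.3)(2.4+6.3)) = 19.253 kPa
Final effective stress: σ'_f = 50.489 + 19.253 = 69.742 kPa.
σ'_f = 69.742 ≤ σ'_p = 125 kPa, so the clay remains overconsolidated and only the recompression index applies:
S_c = C_r·H/(1+e₀)·log₁₀(σ'_f/σ'_0) = 0.064×7.8/2.1×log₁₀(69.742/50.489)
    = 0.23772 × 0.1403 = 0.03335 m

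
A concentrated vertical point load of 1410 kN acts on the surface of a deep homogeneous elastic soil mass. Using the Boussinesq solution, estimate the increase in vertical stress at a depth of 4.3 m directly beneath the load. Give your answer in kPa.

Δσ_z ≈ 36.4 kPa

Boussinesq vertical stress below a point load on an elastic half-space:
Δσ_z = 3P/(2πz²) · [1 + (r/z)²]^(−5/2)
r/z = 0/4.3 = 0; [1+(r/z)²]^(−5/2) = 1.
Δσ_z = 3×1410/(2π×4.3²) × 1 = 36.41 × 1 = 36.41 kPa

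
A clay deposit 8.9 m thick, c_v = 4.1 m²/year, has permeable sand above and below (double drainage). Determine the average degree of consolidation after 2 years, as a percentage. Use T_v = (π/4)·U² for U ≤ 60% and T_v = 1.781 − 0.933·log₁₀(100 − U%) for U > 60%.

Drainage path length: H_d = H/2 = 4.45 m (double drainage).
T_v = c_v·t/H_d² = 4.1×2/4.45² = 0.41409.
T_v = 0.41409 corresponds to the U > 60% branch:
U = 1 − 10^((1.781 − T_v)/0.933)/100 = 0.7082

U ≈ 70.8 %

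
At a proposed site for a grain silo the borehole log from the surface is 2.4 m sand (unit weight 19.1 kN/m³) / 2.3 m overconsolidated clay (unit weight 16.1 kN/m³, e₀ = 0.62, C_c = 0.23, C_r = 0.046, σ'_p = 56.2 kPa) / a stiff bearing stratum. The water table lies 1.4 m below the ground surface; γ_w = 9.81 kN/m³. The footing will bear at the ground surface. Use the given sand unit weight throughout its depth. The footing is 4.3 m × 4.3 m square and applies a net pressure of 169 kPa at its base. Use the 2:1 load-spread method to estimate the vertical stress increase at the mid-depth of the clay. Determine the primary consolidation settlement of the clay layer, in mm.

S_c ≈ 80.3 mm

Mid-depth of clay below the ground surface: z = 2.4 + 2.3/2 = 3.55 m.
Total vertical stress at mid-clay: σ_v = 19.1×2.4 + 16.1×1.15 = 64.355 kPa.
Pore pressure: u = 9.81×(3.55 − 1.4) = 21.091 kPa.
Initial effective stress: σ'_0 = σ_v − u = 64.355 − 21.091 = 43.264 kPa.
Stress increase at mid-clay by the 2:1 spreading method:
Δσ = qBL/((B+z)(L+z)) = 169×4.3×4.3/((4.3+3.55)(4.3+3.55)) = 50.709 kPa
Final effective stress: σ'_f = 43.264 + 50.709 = 93.973 kPa.
σ'_f = 93.973 > σ'_p = 56.2 kPa, so the stress path crosses the preconsolidation pressure — recompression up to σ'_p, then virgin compression beyond:
S_c = H/(1+e₀)·[C_r·log₁₀(σ'_p/σ'_0) + C_c·log₁₀(σ'_f/σ'_p)]
    = 2.3/1.62 × [0.046×log₁₀(56.2/43.264) + 0.23×log₁₀(93.973/56.2)]
    = 1.4198 × [0.005226 + 0.051351] = 0.08033 m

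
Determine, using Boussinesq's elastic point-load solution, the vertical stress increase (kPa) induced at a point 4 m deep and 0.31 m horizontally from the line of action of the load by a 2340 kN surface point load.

Boussinesq vertical stress below a point load on an elastic half-space:
Δσ_z = 3P/(2πz²) · [1 + (r/z)²]^(−5/2)
r/z = 0.31/4 = 0.0775; [1+(r/z)²]^(−5/2) = 0.98514.
Δσ_z = 3×2340/(2π×4²) × 0.98514 = 69.829 × 0.98514 = 68.79 kPa

Δσ_z ≈ 68.8 kPa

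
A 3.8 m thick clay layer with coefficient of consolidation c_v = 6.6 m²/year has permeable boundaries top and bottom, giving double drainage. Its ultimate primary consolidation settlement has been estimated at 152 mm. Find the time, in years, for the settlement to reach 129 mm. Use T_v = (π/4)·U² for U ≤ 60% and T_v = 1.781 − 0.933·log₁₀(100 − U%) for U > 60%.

t ≈ 0.372 years

Drainage path length: H_d = H/2 = 1.9 m (double drainage).
U = S(t)/S_ult = 129/152 = 0.8487.
U > 60%: T_v = 1.781 − 0.933·log₁₀(100 − 84.868) = 0.68017.
t = T_v·H_d²/c_v = 0.68017×1.9²/6.6 = 0.372 years.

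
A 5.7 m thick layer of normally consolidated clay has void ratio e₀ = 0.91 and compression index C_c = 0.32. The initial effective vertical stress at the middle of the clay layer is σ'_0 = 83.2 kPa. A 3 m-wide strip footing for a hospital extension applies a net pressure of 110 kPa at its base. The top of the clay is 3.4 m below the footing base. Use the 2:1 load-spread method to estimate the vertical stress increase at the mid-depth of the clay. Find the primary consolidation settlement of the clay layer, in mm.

Mid-depth of clay below the footing base: z = 3.4 + 5.7/2 = 6.25 m.
Stress increase at mid-clay by the 2:1 spreading method:
Δσ = qB/(B+z) = 110×3/(3+6.25) = 35.676 kPa
Final effective stress: σ'_f = σ'_0 + Δσ = 83.2 + 35.676 = 118.88 kPa.
Normally consolidated clay, so the full stress increment lies on the virgin compression line:
S_c = C_c·H/(1+e₀)·log₁₀(σ'_f/σ'_0) = 0.32×5.7/(1+0.91)×log₁₀(118.88/83.2)
    = 0.95497 × 0.15499 = 0.148 m

S_c ≈ 148 mm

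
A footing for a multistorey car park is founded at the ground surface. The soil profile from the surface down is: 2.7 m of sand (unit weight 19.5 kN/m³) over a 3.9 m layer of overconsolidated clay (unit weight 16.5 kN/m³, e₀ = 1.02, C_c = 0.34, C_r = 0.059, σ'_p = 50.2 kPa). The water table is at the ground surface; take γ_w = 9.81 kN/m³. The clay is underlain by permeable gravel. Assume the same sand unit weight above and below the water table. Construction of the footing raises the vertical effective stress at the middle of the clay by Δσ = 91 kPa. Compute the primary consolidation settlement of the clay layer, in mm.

S_c ≈ 284 mm

Mid-depth of clay below the ground surface: z = 2.7 + 3.9/2 = 4.65 m.
Total vertical stress at mid-clay: σ_v = 19.5×2.7 + 16.5×1.95 = 84.825 kPa.
Pore pressure: u = 9.81×(4.65 − 0) = 45.617 kPa.
Initial effective stress: σ'_0 = σ_v − u = 84.825 − 45.617 = 39.208 kPa.
Final effective stress: σ'_f = 39.208 + 91 = 130.21 kPa.
σ'_f = 130.21 > σ'_p = 50.2 kPa, so the stress path crosses the preconsolidation pressure — recompression up to σ'_p, then virgin compression beyond:
S_c = H/(1+e₀)·[C_r·log₁₀(σ'_p/σ'_0) + C_c·log₁₀(σ'_f/σ'_p)]
    = 3.9/2.02 × [0.059×log₁₀(50.2/39.208) + 0.34×log₁₀(130.21/50.2)]
    = 1.9307 × [0.0063324 + 0.14074] = 0.284 m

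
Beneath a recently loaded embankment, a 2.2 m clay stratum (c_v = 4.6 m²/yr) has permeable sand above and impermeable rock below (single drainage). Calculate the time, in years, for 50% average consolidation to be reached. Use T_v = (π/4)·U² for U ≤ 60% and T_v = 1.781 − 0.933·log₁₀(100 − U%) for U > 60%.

t ≈ 0.207 years

Drainage path length: H_d = H = 2.2 m (single drainage).
U ≤ 60%: T_v = (π/4)·U² = (π/4)×0.5² = 0.19635.
t = T_v·H_d²/c_v = 0.19635×2.2²/4.6 = 0.2066 years.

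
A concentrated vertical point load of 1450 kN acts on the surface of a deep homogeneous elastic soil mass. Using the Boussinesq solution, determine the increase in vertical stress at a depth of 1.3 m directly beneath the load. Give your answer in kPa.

Δσ_z ≈ 410 kPa

Boussinesq vertical stress below a point load on an elastic half-space:
Δσ_z = 3P/(2πz²) · [1 + (r/z)²]^(−5/2)
r/z = 0/1.3 = 0; [1+(r/z)²]^(−5/2) = 1.
Δσ_z = 3×1450/(2π×1.3²) × 1 = 409.66 × 1 = 409.7 kPa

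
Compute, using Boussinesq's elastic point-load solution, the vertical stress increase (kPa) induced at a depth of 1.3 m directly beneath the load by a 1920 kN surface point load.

Δσ_z ≈ 542 kPa

Boussinesq vertical stress below a point load on an elastic half-space:
Δσ_z = 3P/(2πz²) · [1 + (r/z)²]^(−5/2)
r/z = 0/1.3 = 0; [1+(r/z)²]^(−5/2) = 1.
Δσ_z = 3×1920/(2π×1.3²) × 1 = 542.45 × 1 = 542.5 kPa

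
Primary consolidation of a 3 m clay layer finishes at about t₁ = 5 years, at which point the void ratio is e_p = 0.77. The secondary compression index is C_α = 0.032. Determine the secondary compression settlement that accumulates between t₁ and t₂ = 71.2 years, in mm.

S_s ≈ 62.6 mm

Secondary compression: S_s = C_α·H/(1+e_p)·log₁₀(t₂/t₁)
S_s = 0.032×3/(1+0.77)×log₁₀(71.2/5)
    = 0.05424 × 1.154 = 0.06256 m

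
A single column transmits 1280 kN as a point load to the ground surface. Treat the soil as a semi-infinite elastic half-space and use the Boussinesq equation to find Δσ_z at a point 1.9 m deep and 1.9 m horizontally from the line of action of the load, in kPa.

Δσ_z ≈ 29.9 kPa

Boussinesq vertical stress below a point load on an elastic half-space:
Δσ_z = 3P/(2πz²) · [1 + (r/z)²]^(−5/2)
r/z = 1.9/1.9 = 1; [1+(r/z)²]^(−5/2) = 0.17678.
Δσ_z = 3×1280/(2π×1.9²) × 0.17678 = 169.3 × 0.17678 = 29.93 kPa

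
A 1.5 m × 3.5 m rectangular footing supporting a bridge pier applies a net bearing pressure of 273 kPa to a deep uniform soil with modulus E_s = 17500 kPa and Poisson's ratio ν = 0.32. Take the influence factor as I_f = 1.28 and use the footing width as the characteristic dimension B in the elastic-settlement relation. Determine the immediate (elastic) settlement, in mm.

Immediate (elastic) settlement: S_e = q·B·(1−ν²)/E_s · I_f.
S_e = 273 × 1.5 × (1 − 0.32²) / 17500 × 1.28
    = 273 × 1.5 × 0.8976 / 17500 × 1.28
    = 0.02688 m = 26.88 mm

S_e ≈ 26.9 mm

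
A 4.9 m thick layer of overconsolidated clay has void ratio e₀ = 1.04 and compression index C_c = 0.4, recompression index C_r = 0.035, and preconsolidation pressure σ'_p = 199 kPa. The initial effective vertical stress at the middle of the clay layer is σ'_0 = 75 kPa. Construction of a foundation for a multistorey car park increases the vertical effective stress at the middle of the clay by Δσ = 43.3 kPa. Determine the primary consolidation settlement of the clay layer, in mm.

S_c ≈ 16.6 mm

Final effective stress: σ'_f = 75 + 43.3 = 118.3 kPa.
σ'_f = 118.3 ≤ σ'_p = 199 kPa, so the clay remains overconsolidated and only the recompression index applies:
S_c = C_r·H/(1+e₀)·log₁₀(σ'_f/σ'_0) = 0.035×4.9/2.04×log₁₀(118.3/75)
    = 0.08407 × 0.19792 = 0.01664 m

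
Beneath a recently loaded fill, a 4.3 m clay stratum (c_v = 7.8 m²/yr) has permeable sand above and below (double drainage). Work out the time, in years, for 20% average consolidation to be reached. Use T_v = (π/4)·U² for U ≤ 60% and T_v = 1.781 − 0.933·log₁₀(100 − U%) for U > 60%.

t ≈ 0.0186 years

Drainage path length: H_d = H/2 = 2.15 m (double drainage).
U ≤ 60%: T_v = (π/4)·U² = (π/4)×0.2² = 0.031416.
t = T_v·H_d²/c_v = 0.031416×2.15²/7.8 = 0.01862 years.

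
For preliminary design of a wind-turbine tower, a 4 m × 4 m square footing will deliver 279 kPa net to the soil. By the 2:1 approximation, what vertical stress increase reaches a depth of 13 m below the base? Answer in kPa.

Δσ_z ≈ 15.4 kPa

By the 2:1 method the load spreads at 1 horizontal : 2 vertical, so at depth z the loaded area has grown by z in each plan dimension:
Δσ = qBL/((B+z)(L+z)) = 279×4×4/((4+13)(4+13)) = 15.446 kPa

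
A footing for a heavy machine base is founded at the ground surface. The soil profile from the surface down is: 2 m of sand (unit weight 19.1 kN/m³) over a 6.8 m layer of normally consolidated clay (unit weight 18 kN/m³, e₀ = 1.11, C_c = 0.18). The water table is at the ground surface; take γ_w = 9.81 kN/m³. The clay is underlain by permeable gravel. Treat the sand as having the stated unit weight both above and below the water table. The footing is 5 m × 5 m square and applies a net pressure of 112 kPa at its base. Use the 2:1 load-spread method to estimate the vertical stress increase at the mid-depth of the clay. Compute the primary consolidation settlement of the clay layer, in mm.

S_c ≈ 112 mm

Mid-depth of clay below the ground surface: z = 2 + 6.8/2 = 5.4 m.
Total vertical stress at mid-clay: σ_v = 19.1×2 + 18×3.4 = 99.4 kPa.
Pore pressure: u = 9.81×(5.4 − 0) = 52.974 kPa.
Initial effective stress: σ'_0 = σ_v − u = 99.4 − 52.974 = 46.426 kPa.
Stress increase at mid-clay by the 2:1 spreading method:
Δσ = qBL/((B+z)(L+z)) = 112×5×5/((5+5.4)(5+5.4)) = 25.888 kPa
Final effective stress: σ'_f = σ'_0 + Δσ = 46.426 + 25.888 = 72.314 kPa.
Normally consolidated clay, so the full stress increment lies on the virgin compression line:
S_c = C_c·H/(1+e₀)·log₁₀(σ'_f/σ'_0) = 0.18×6.8/(1+1.11)×log₁₀(72.314/46.426)
    = 0.58009 × 0.19246 = 0.1116 m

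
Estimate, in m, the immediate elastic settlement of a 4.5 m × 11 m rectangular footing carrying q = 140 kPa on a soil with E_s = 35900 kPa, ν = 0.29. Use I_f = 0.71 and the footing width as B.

Immediate (elastic) settlement: S_e = q·B·(1−ν²)/E_s · I_f.
S_e = 140 × 4.5 × (1 − 0.29²) / 35900 × 0.71
    = 140 × 4.5 × 0.9159 / 35900 × 0.71
    = 0.01141 m

S_e ≈ 0.0114 m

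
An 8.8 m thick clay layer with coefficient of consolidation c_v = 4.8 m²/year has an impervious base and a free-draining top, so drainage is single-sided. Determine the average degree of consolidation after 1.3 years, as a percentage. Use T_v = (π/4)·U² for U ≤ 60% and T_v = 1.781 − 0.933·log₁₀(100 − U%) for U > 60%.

Drainage path length: H_d = H = 8.8 m (single drainage).
T_v = c_v·t/H_d² = 4.8×1.3/8.8² = 0.080579.
T_v = 0.080579 corresponds to the U ≤ 60% branch:
U = √(4T_v/π) = 0.3203

U ≈ 32 %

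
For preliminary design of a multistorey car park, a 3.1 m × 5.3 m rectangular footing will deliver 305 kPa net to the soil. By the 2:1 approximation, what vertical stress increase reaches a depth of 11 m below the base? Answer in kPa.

Δσ_z ≈ 21.8 kPa

By the 2:1 method the load spreads at 1 horizontal : 2 vertical, so at depth z the loaded area has grown by z in each plan dimension:
Δσ = qBL/((B+z)(L+z)) = 305×3.1×5.3/((3.1+11)(5.3+11)) = 21.804 kPa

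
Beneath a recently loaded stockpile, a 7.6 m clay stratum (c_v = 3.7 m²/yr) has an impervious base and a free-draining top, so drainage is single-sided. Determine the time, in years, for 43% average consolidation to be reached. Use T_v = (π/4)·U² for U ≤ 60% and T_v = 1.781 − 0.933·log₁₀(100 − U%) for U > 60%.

Drainage path length: H_d = H = 7.6 m (single drainage).
U ≤ 60%: T_v = (π/4)·U² = (π/4)×0.43² = 0.14522.
t = T_v·H_d²/c_v = 0.14522×7.6²/3.7 = 2.267 years.

t ≈ 2.27 years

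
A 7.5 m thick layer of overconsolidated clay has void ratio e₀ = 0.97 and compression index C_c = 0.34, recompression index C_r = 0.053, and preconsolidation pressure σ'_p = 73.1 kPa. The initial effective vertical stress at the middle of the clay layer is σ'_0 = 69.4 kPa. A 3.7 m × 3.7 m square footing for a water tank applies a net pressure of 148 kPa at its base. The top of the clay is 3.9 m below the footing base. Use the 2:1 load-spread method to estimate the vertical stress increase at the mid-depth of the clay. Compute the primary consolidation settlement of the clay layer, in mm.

Mid-depth of clay below the footing base: z = 3.9 + 7.5/2 = 7.65 m.
Stress increase at mid-clay by the 2:1 spreading method:
Δσ = qBL/((B+z)(L+z)) = 148×3.7×3.7/((3.7+7.65)(3.7+7.65)) = 15.728 kPa
Final effective stress: σ'_f = 69.4 + 15.728 = 85.128 kPa.
σ'_f = 85.128 > σ'_p = 73.1 kPa, so the stress path crosses the preconsolidation pressure — recompression up to σ'_p, then virgin compression beyond:
S_c = H/(1+e₀)·[C_r·log₁₀(σ'_p/σ'_0) + C_c·log₁₀(σ'_f/σ'_p)]
    = 7.5/1.97 × [0.053×log₁₀(73.1/69.4) + 0.34×log₁₀(85.128/73.1)]
    = 3.8071 × [0.0011956 + 0.022493] = 0.09018 m

S_c ≈ 90.2 mm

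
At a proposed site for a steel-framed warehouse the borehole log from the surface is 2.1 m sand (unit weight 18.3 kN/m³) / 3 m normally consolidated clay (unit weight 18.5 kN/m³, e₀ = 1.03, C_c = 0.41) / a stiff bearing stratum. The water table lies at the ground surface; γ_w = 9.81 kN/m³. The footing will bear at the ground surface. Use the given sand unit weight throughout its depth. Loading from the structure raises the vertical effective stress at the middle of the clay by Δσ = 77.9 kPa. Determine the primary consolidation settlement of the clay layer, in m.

Mid-depth of clay below the ground surface: z = 2.1 + 3/2 = 3.6 m.
Total vertical stress at mid-clay: σ_v = 18.3×2.1 + 18.5×1.5 = 66.18 kPa.
Pore pressure: u = 9.81×(3.6 − 0) = 35.316 kPa.
Initial effective stress: σ'_0 = σ_v − u = 66.18 − 35.316 = 30.864 kPa.
Final effective stress: σ'_f = σ'_0 + Δσ = 30.864 + 77.9 = 108.76 kPa.
Normally consolidated clay, so the full stress increment lies on the virgin compression line:
S_c = C_c·H/(1+e₀)·log₁₀(σ'_f/σ'_0) = 0.41×3/(1+1.03)×log₁₀(108.76/30.864)
    = 0.60591 × 0.54702 = 0.3314 m

S_c ≈ 0.331 m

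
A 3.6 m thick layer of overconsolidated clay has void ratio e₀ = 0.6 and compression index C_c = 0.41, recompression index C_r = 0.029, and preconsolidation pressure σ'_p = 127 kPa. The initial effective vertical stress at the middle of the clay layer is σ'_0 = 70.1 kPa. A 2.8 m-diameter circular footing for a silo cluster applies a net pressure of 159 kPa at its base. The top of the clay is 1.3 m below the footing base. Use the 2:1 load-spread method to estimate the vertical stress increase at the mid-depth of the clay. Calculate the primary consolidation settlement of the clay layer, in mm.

Mid-depth of clay below the footing base: z = 1.3 + 3.6/2 = 3.1 m.
Stress increase at mid-clay by the 2:1 spreading method:
Δσ ≈ qD²/(D+z)² = 159×2.8²/(2.8+3.1)² = 35.81 kPa
Final effective stress: σ'_f = 70.1 + 35.81 = 105.91 kPa.
σ'_f = 105.91 ≤ σ'_p = 127 kPa, so the clay remains overconsolidated and only the recompression index applies:
S_c = C_r·H/(1+e₀)·log₁₀(σ'_f/σ'_0) = 0.029×3.6/1.6×log₁₀(105.91/70.1)
    = 0.06525 × 0.17922 = 0.01169 m

S_c ≈ 11.7 mm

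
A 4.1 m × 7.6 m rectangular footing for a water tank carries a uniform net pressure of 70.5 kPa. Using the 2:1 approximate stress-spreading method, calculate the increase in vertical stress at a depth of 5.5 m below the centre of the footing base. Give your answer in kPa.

Δσ_z ≈ 17.5 kPa

By the 2:1 method the load spreads at 1 horizontal : 2 vertical, so at depth z the loaded area has grown by z in each plan dimension:
Δσ = qBL/((B+z)(L+z)) = 70.5×4.1×7.6/((4.1+5.5)(7.6+5.5)) = 17.468 kPa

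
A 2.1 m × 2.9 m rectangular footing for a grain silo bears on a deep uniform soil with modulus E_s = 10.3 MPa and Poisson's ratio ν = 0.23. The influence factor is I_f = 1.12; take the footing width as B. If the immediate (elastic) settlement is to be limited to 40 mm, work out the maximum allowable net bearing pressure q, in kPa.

E_s = 10.3 MPa = 10300 kPa.
S_e = q·B·(1−ν²)/E_s · I_f  ⇒  q = S_e·E_s / (B·(1−ν²)·I_f).
q = 0.04 × 10300 / (2.1 × 0.9471 × 1.12) = 185 kPa

q ≈ 185 kPa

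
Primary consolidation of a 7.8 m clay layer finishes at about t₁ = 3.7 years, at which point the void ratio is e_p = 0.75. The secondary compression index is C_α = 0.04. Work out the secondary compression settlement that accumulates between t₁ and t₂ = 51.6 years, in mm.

Secondary compression: S_s = C_α·H/(1+e_p)·log₁₀(t₂/t₁)
S_s = 0.04×7.8/(1+0.75)×log₁₀(51.6/3.7)
    = 0.1783 × 1.144 = 0.204 m

S_s ≈ 204 mm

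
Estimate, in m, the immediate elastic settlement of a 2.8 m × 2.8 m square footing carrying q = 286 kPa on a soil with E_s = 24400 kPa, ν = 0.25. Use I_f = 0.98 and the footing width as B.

Immediate (elastic) settlement: S_e = q·B·(1−ν²)/E_s · I_f.
S_e = 286 × 2.8 × (1 − 0.25²) / 24400 × 0.98
    = 286 × 2.8 × 0.9375 / 24400 × 0.98
    = 0.03015 m

S_e ≈ 0.0302 m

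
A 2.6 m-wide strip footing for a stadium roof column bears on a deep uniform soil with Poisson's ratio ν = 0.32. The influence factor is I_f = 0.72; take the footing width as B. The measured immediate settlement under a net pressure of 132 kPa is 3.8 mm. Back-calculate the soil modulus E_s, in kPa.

S_e = q·B·(1−ν²)/E_s · I_f  ⇒  E_s = q·B·(1−ν²)·I_f / S_e.
E_s = 132 × 2.6 × 0.8976 × 0.72 / 0.0038 = 58370 kPa

E_s ≈ 58400 kPa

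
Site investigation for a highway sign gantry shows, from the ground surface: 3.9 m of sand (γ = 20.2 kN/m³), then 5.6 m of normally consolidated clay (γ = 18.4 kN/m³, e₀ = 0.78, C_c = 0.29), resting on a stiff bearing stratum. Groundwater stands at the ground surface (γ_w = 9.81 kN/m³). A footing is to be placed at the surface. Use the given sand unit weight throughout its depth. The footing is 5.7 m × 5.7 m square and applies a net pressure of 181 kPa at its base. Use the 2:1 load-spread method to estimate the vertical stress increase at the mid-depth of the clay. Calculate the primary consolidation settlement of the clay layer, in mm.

S_c ≈ 184 mm

Mid-depth of clay below the ground surface: z = 3.9 + 5.6/2 = 6.7 m.
Total vertical stress at mid-clay: σ_v = 20.2×3.9 + 18.4×2.8 = 130.3 kPa.
Pore pressure: u = 9.81×(6.7 − 0) = 65.727 kPa.
Initial effective stress: σ'_0 = σ_v − u = 130.3 − 65.727 = 64.573 kPa.
Stress increase at mid-clay by the 2:1 spreading method:
Δσ = qBL/((B+z)(L+z)) = 181×5.7×5.7/((5.7+6.7)(5.7+6.7)) = 38.246 kPa
Final effective stress: σ'_f = σ'_0 + Δσ = 64.573 + 38.246 = 102.82 kPa.
Normally consolidated clay, so the full stress increment lies on the virgin compression line:
S_c = C_c·H/(1+e₀)·log₁₀(σ'_f/σ'_0) = 0.29×5.6/(1+0.78)×log₁₀(102.82/64.573)
    = 0.91236 × 0.20203 = 0.1843 m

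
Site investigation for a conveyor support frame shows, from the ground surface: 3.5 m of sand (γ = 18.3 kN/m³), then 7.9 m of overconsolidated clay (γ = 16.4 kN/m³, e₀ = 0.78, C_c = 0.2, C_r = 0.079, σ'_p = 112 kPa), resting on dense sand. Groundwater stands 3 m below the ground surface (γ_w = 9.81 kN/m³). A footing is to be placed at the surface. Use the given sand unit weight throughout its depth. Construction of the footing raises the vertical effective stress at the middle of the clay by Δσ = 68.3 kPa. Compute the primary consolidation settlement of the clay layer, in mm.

Mid-depth of clay below the ground surface: z = 3.5 + 7.9/2 = 7.45 m.
Total vertical stress at mid-clay: σ_v = 18.3×3.5 + 16.4×3.95 = 128.83 kPa.
Pore pressure: u = 9.81×(7.45 − 3) = 43.655 kPa.
Initial effective stress: σ'_0 = σ_v − u = 128.83 − 43.655 = 85.175 kPa.
Final effective stress: σ'_f = 85.175 + 68.3 = 153.47 kPa.
σ'_f = 153.47 > σ'_p = 112 kPa, so the stress path crosses the preconsolidation pressure — recompression up to σ'_p, then virgin compression beyond:
S_c = H/(1+e₀)·[C_r·log₁₀(σ'_p/σ'_0) + C_c·log₁₀(σ'_f/σ'_p)]
    = 7.9/1.78 × [0.079×log₁₀(112/85.175) + 0.2×log₁₀(153.47/112)]
    = 4.4382 × [0.0093936 + 0.027361] = 0.1631 m

S_c ≈ 163 mm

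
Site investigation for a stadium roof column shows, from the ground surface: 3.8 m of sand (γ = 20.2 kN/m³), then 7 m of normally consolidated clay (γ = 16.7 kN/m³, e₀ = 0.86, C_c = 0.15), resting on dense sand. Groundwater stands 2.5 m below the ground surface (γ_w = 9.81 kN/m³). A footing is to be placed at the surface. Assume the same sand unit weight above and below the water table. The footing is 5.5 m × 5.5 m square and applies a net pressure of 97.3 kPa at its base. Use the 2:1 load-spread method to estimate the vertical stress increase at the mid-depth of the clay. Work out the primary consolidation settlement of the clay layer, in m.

Mid-depth of clay below the ground surface: z = 3.8 + 7/2 = 7.3 m.
Total vertical stress at mid-clay: σ_v = 20.2×3.8 + 16.7×3.5 = 135.21 kPa.
Pore pressure: u = 9.81×(7.3 − 2.5) = 47.088 kPa.
Initial effective stress: σ'_0 = σ_v − u = 135.21 − 47.088 = 88.122 kPa.
Stress increase at mid-clay by the 2:1 spreading method:
Δσ = qBL/((B+z)(L+z)) = 97.3×5.5×5.5/((5.5+7.3)(5.5+7.3)) = 17.965 kPa
Final effective stress: σ'_f = σ'_0 + Δσ = 88.122 + 17.965 = 106.09 kPa.
Normally consolidated clay, so the full stress increment lies on the virgin compression line:
S_c = C_c·H/(1+e₀)·log₁₀(σ'_f/σ'_0) = 0.15×7/(1+0.86)×log₁₀(106.09/88.122)
    = 0.56452 × 0.08059 = 0.04549 m

S_c ≈ 0.0455 m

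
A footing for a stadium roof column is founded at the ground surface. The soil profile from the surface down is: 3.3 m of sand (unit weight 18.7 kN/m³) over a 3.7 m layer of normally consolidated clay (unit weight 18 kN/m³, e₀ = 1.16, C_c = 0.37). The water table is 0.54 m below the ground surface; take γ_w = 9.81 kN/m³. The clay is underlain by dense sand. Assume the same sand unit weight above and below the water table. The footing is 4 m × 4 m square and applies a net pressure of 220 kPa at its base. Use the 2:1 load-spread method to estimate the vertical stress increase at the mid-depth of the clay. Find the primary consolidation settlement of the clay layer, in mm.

Mid-depth of clay below the ground surface: z = 3.3 + 3.7/2 = 5.15 m.
Total vertical stress at mid-clay: σ_v = 18.7×3.3 + 18×1.85 = 95.01 kPa.
Pore pressure: u = 9.81×(5.15 − 0.54) = 45.224 kPa.
Initial effective stress: σ'_0 = σ_v − u = 95.01 − 45.224 = 49.786 kPa.
Stress increase at mid-clay by the 2:1 spreading method:
Δσ = qBL/((B+z)(L+z)) = 220×4×4/((4+5.15)(4+5.15)) = 42.044 kPa
Final effective stress: σ'_f = σ'_0 + Δσ = 49.786 + 42.044 = 91.83 kPa.
Normally consolidated clay, so the full stress increment lies on the virgin compression line:
S_c = C_c·H/(1+e₀)·log₁₀(σ'_f/σ'_0) = 0.37×3.7/(1+1.16)×log₁₀(91.83/49.786)
    = 0.6338 × 0.26588 = 0.1685 m

S_c ≈ 169 mm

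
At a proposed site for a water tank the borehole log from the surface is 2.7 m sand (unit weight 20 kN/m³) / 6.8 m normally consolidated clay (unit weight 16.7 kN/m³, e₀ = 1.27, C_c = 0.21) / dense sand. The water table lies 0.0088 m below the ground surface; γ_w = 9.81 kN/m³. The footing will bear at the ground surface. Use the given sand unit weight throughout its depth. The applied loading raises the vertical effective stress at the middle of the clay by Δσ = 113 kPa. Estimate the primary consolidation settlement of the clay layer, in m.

S_c ≈ 0.319 m

Mid-depth of clay below the ground surface: z = 2.7 + 6.8/2 = 6.1 m.
Total vertical stress at mid-clay: σ_v = 20×2.7 + 16.7×3.4 = 110.78 kPa.
Pore pressure: u = 9.81×(6.1 − 0.0088) = 59.753 kPa.
Initial effective stress: σ'_0 = σ_v − u = 110.78 − 59.753 = 51.027 kPa.
Final effective stress: σ'_f = σ'_0 + Δσ = 51.027 + 113 = 164.03 kPa.
Normally consolidated clay, so the full stress increment lies on the virgin compression line:
S_c = C_c·H/(1+e₀)·log₁₀(σ'_f/σ'_0) = 0.21×6.8/(1+1.27)×log₁₀(164.03/51.027)
    = 0.62907 × 0.50712 = 0.319 m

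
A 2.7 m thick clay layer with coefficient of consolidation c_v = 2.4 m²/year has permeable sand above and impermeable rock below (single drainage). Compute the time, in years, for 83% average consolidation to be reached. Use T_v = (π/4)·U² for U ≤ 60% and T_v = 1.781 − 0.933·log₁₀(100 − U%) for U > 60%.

Drainage path length: H_d = H = 2.7 m (single drainage).
U > 60%: T_v = 1.781 − 0.933·log₁₀(100 − 83) = 0.63299.
t = T_v·H_d²/c_v = 0.63299×2.7²/2.4 = 1.923 years.

t ≈ 1.92 years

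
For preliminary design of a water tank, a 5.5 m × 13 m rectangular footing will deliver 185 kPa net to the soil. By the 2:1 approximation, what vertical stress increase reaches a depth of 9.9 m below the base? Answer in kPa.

By the 2:1 method the load spreads at 1 horizontal : 2 vertical, so at depth z the loaded area has grown by z in each plan dimension:
Δσ = qBL/((B+z)(L+z)) = 185×5.5×13/((5.5+9.9)(13+9.9)) = 37.508 kPa

Δσ_z ≈ 37.5 kPa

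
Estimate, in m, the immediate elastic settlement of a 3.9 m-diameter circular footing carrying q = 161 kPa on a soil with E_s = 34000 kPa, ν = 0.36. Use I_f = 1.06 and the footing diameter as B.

Immediate (elastic) settlement: S_e = q·B·(1−ν²)/E_s · I_f.
S_e = 161 × 3.9 × (1 − 0.36²) / 34000 × 1.06
    = 161 × 3.9 × 0.8704 / 34000 × 1.06
    = 0.01704 m

S_e ≈ 0.017 m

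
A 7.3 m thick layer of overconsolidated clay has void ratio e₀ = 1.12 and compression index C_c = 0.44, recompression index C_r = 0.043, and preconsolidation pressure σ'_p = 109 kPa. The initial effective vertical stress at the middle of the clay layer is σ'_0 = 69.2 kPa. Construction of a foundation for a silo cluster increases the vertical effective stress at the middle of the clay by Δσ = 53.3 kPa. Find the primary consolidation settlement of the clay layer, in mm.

S_c ≈ 106 mm

Final effective stress: σ'_f = 69.2 + 53.3 = 122.5 kPa.
σ'_f = 122.5 > σ'_p = 109 kPa, so the stress path crosses the preconsolidation pressure — recompression up to σ'_p, then virgin compression beyond:
S_c = H/(1+e₀)·[C_r·log₁₀(σ'_p/σ'_0) + C_c·log₁₀(σ'_f/σ'_p)]
    = 7.3/2.12 × [0.043×log₁₀(109/69.2) + 0.44×log₁₀(122.5/109)]
    = 3.4434 × [0.0084848 + 0.022312] = 0.106 m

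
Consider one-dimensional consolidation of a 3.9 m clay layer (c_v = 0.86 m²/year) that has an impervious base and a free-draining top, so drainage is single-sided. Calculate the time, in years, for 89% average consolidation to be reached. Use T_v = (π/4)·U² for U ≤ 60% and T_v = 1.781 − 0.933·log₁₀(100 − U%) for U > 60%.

Drainage path length: H_d = H = 3.9 m (single drainage).
U > 60%: T_v = 1.781 − 0.933·log₁₀(100 − 89) = 0.80938.
t = T_v·H_d²/c_v = 0.80938×3.9²/0.86 = 14.31 years.

t ≈ 14.3 years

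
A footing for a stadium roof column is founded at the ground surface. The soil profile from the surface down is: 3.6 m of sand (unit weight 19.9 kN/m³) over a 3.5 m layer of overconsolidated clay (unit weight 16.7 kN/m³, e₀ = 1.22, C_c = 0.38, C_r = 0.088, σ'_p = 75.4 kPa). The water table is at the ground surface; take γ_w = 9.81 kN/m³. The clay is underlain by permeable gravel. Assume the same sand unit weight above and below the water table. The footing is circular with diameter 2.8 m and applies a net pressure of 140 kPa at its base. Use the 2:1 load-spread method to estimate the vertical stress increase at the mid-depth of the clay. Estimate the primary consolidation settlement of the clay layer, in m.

S_c ≈ 0.0177 m

Mid-depth of clay below the ground surface: z = 3.6 + 3.5/2 = 5.35 m.
Total vertical stress at mid-clay: σ_v = 19.9×3.6 + 16.7×1.75 = 100.86 kPa.
Pore pressure: u = 9.81×(5.35 − 0) = 52.483 kPa.
Initial effective stress: σ'_0 = σ_v − u = 100.86 − 52.483 = 48.377 kPa.
Stress increase at mid-clay by the 2:1 spreading method:
Δσ ≈ qD²/(D+z)² = 140×2.8²/(2.8+5.35)² = 16.525 kPa
Final effective stress: σ'_f = 48.377 + 16.525 = 64.902 kPa.
σ'_f = 64.902 ≤ σ'_p = 75.4 kPa, so the clay remains overconsolidated and only the recompression index applies:
S_c = C_r·H/(1+e₀)·log₁₀(σ'_f/σ'_0) = 0.088×3.5/2.22×log₁₀(64.902/48.377)
    = 0.13874 × 0.12762 = 0.01771 m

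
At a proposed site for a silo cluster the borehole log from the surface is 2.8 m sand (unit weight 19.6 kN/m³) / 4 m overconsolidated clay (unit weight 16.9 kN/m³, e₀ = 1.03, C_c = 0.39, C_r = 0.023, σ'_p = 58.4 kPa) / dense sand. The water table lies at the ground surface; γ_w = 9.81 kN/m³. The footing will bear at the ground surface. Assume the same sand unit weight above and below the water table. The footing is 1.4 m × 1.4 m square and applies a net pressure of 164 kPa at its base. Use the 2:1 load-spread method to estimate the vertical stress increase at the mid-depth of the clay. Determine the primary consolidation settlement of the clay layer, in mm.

Mid-depth of clay below the ground surface: z = 2.8 + 4/2 = 4.8 m.
Total vertical stress at mid-clay: σ_v = 19.6×2.8 + 16.9×2 = 88.68 kPa.
Pore pressure: u = 9.81×(4.8 − 0) = 47.088 kPa.
Initial effective stress: σ'_0 = σ_v − u = 88.68 − 47.088 = 41.592 kPa.
Stress increase at mid-clay by the 2:1 spreading method:
Δσ = qBL/((B+z)(L+z)) = 164×1.4×1.4/((1.4+4.8)(1.4+4.8)) = 8.3621 kPa
Final effective stress: σ'_f = 41.592 + 8.3621 = 49.954 kPa.
σ'_f = 49.954 ≤ σ'_p = 58.4 kPa, so the clay remains overconsolidated and only the recompression index applies:
S_c = C_r·H/(1+e₀)·log₁₀(σ'_f/σ'_0) = 0.023×4/2.03×log₁₀(49.954/41.592)
    = 0.045319 × 0.07956 = 0.003606 m

S_c ≈ 3.61 mm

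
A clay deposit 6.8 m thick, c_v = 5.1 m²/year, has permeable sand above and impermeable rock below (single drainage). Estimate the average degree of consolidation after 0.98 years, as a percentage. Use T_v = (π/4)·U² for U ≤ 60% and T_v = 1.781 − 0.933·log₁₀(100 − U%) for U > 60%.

Drainage path length: H_d = H = 6.8 m (single drainage).
T_v = c_v·t/H_d² = 5.1×0.98/6.8² = 0.10809.
T_v = 0.10809 corresponds to the U ≤ 60% branch:
U = √(4T_v/π) = 0.371

U ≈ 37.1 %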